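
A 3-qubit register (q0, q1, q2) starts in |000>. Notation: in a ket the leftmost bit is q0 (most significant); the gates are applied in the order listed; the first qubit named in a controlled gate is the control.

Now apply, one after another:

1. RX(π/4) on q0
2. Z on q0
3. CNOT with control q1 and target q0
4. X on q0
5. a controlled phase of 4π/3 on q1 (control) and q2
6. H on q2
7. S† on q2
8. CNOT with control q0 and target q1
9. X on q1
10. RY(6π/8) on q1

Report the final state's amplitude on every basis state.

After the circuit, the state carries amplitude -I/4 on |000>, -1/4 on |001>, I*(-1 + sqrt(2))/4 on |010>, -1/4 + sqrt(2)/4 on |011>, 1/4 on |100>, -I/4 on |101>, 1/4 + sqrt(2)/4 on |110>, I*(-sqrt(2) - 1)/4 on |111>.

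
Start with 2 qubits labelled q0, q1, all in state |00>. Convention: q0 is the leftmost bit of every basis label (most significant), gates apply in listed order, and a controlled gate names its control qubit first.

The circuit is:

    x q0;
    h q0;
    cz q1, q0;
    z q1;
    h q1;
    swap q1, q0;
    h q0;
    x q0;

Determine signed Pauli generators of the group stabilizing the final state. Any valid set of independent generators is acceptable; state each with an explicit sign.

The stabilizer group can be generated by -IX, -ZI, among other valid generating sets.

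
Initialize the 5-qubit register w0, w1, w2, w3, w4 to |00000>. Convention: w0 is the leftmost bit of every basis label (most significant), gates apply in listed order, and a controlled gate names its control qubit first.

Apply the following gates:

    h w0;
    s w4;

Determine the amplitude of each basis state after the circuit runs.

The resulting statevector has amplitude sqrt(2)/2 on |00000>, sqrt(2)/2 on |10000>, and 0 on every other basis state.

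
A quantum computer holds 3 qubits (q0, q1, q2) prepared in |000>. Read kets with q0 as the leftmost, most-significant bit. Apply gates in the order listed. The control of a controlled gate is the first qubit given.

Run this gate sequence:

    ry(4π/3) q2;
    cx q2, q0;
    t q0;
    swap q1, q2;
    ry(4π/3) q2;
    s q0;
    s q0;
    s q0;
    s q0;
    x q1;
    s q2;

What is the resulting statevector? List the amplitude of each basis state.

The resulting statevector has amplitude 0 on |000>, 0 on |001>, 1/4 on |010>, -sqrt(3)*I/4 on |011>, -sqrt(3)*exp(I*pi/4)/4 on |100>, 3*exp(3*I*pi/4)/4 on |101>, 0 on |110>, 0 on |111>.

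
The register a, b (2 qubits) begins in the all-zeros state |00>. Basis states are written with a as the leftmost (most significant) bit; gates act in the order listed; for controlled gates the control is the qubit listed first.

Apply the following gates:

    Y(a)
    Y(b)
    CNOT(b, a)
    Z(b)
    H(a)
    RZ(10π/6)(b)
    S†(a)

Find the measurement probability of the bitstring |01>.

Outcome |01> occurs with probability 1/2.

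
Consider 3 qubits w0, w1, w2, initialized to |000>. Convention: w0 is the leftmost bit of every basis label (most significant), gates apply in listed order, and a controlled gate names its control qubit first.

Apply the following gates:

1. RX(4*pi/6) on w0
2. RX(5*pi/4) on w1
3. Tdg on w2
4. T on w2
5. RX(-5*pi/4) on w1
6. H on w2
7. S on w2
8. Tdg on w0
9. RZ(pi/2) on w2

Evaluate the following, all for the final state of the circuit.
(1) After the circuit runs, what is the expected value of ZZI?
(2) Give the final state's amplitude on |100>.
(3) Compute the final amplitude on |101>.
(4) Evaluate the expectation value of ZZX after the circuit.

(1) The expectation value of ZZI is -1/2. Key observation: the block from step 2 through step 5 cancels to the identity and can be dropped.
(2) The final state's coefficient on |100> equals -sqrt(6)/4.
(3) |101> carries amplitude sqrt(6)/4 in the final state.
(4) The expectation value of ZZX is 1/2.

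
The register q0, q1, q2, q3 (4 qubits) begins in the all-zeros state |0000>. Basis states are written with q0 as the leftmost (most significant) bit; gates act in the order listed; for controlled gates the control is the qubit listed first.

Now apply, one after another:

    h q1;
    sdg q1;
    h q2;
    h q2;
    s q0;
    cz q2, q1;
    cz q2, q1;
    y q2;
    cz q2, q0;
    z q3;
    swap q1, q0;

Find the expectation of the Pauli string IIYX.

The expectation value of IIYX is 0. Key observation: steps 6-7 multiply out to the identity, so the circuit reduces to the remaining gates.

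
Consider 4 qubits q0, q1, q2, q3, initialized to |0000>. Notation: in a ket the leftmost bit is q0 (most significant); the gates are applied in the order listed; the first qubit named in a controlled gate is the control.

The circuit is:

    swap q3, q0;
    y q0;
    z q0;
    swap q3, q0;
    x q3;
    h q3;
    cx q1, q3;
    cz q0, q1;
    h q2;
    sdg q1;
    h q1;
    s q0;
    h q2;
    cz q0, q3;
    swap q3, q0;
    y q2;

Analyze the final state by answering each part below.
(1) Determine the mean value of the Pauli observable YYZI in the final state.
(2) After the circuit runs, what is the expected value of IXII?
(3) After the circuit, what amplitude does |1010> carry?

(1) The expectation value of YYZI is 0.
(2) In the final state, IXII has expectation 1.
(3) The final state's coefficient on |1010> equals 1/2.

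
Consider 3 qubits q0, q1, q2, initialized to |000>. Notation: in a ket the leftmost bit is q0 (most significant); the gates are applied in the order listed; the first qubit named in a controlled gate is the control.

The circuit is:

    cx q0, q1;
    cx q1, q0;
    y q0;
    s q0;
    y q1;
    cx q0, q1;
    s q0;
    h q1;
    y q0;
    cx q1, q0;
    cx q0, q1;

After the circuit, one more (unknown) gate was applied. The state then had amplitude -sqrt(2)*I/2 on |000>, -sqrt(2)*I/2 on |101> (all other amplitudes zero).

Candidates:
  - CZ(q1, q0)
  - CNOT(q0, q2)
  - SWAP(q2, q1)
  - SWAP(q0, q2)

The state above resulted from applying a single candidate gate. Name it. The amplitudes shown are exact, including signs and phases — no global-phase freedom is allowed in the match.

The unique candidate consistent with the amplitudes is CNOT(q0, q2).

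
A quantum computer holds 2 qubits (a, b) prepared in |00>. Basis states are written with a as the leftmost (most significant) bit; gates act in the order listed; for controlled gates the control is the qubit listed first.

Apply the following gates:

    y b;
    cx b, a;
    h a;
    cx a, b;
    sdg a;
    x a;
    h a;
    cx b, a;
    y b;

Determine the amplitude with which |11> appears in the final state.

The amplitude on |11> is -I/2.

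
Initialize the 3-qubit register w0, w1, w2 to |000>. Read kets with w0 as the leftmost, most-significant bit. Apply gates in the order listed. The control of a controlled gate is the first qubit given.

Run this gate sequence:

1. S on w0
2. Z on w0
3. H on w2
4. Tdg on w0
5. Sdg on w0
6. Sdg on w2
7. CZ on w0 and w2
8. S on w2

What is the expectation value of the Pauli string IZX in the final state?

In the final state, IZX has expectation 1.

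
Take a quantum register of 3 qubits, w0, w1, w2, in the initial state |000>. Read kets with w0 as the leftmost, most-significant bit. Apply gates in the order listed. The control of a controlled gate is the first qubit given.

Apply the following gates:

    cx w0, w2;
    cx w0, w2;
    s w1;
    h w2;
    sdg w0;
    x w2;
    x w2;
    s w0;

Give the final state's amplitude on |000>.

The amplitude on |000> is sqrt(2)/2. Key observation: gates 5-8 undo each other exactly, leaving only the rest of the circuit to track.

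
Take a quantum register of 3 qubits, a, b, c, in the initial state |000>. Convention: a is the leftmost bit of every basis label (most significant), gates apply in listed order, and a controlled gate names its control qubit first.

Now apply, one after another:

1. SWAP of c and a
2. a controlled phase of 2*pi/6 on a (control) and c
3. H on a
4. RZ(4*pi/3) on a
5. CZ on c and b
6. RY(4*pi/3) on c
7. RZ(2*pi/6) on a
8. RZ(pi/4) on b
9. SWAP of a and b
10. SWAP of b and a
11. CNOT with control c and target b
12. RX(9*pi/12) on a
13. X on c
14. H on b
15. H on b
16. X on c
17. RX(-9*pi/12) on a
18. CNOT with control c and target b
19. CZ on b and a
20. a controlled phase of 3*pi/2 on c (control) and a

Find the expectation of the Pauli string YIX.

The expectation value of YIX is sqrt(3)/8 + 3/8. Key observation: gates 11-18 undo each other exactly, leaving only the rest of the circuit to track.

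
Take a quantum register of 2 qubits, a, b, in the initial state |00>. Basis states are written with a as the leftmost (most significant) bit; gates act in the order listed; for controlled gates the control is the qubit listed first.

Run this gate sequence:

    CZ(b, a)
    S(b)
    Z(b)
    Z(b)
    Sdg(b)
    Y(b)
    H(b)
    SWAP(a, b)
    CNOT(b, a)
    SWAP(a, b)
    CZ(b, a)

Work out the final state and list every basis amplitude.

The final amplitudes are sqrt(2)*I/2 on |00>, -sqrt(2)*I/2 on |01>, 0 on |10>, 0 on |11>.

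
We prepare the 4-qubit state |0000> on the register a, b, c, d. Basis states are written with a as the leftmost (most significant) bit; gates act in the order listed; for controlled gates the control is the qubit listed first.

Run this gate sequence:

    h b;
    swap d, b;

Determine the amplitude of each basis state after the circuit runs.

After the circuit, the state carries amplitude sqrt(2)/2 on |0000>, sqrt(2)/2 on |0001>, and 0 on every other basis state.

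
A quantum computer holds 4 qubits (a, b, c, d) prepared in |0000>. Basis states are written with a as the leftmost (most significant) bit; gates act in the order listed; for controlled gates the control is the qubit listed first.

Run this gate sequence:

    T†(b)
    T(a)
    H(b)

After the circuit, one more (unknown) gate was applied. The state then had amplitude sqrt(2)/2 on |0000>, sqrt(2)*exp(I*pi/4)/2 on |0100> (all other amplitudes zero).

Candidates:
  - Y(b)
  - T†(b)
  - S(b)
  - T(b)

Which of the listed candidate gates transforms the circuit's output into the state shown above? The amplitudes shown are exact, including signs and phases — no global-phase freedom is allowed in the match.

The unique candidate consistent with the amplitudes is T(b).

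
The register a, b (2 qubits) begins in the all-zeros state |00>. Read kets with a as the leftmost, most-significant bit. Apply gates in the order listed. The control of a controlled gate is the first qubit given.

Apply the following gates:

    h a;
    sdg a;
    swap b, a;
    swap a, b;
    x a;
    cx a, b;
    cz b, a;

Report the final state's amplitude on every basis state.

The final amplitudes are -sqrt(2)*I/2 on |00>, 0 on |01>, 0 on |10>, -sqrt(2)/2 on |11>.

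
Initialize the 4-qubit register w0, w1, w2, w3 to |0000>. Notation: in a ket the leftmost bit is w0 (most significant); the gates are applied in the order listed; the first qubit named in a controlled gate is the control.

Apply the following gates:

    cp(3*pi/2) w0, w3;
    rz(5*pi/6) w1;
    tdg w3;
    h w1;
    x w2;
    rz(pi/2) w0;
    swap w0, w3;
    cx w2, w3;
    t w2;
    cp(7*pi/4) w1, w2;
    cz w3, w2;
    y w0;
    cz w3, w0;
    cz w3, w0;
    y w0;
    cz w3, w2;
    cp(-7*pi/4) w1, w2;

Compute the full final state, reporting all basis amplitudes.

After the circuit, the state carries amplitude -sqrt(2)*exp(7*I*pi/12)/2 on |0011>, -sqrt(2)*exp(7*I*pi/12)/2 on |0111>, and 0 on every other basis state. Key observation: gates 10-17 undo each other exactly, leaving only the rest of the circuit to track.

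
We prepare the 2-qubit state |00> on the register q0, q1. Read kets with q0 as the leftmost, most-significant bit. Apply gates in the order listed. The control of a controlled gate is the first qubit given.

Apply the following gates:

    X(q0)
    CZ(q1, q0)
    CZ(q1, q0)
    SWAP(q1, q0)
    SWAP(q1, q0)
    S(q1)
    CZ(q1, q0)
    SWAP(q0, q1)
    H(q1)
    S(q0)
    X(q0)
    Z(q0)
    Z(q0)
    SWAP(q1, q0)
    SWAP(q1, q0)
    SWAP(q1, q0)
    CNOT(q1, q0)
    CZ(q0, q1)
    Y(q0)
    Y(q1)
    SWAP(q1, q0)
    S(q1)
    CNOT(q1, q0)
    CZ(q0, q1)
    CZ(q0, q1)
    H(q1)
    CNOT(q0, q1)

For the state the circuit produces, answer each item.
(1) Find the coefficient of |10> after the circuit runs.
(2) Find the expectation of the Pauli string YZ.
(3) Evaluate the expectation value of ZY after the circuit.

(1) The final state's coefficient on |10> equals I/2. Key observation: gates 24-25 undo each other exactly, leaving only the rest of the circuit to track.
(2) The expectation value of YZ is 1.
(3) In the final state, ZY has expectation 0.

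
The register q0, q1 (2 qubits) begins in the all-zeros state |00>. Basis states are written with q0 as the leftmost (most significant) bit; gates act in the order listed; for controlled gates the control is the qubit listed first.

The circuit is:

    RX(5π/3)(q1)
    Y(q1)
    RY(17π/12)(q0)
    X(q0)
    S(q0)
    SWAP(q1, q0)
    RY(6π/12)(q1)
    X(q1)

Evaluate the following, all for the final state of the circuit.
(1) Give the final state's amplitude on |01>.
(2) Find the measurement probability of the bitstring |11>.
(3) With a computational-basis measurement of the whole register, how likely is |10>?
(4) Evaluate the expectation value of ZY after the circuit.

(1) The amplitude on |01> is -sqrt(2*sqrt(2) + 4)/16 - sqrt(12 - 6*sqrt(2))/16 - I*sqrt(6*sqrt(2) + 12)/16 + I*sqrt(4 - 2*sqrt(2))/16.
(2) The probability of measuring |11> is 3/8.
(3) Outcome |10> occurs with probability 3/8.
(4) The observable ZY averages to -sqrt(6)/8 - sqrt(2)/8.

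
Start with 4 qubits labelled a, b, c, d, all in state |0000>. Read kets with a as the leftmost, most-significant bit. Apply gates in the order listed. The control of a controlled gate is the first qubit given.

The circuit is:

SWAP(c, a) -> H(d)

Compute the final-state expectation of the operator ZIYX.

In the final state, ZIYX has expectation 0.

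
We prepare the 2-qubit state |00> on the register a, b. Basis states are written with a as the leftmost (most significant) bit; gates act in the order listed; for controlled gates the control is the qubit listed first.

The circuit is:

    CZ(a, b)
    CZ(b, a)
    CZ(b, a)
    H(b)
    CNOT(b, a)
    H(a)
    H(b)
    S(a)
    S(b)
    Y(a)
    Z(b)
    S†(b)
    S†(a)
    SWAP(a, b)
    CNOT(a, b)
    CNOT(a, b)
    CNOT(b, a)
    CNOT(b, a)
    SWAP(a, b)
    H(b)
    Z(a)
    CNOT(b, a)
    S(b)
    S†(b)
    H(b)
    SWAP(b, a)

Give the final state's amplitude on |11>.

The final state's coefficient on |11> equals -sqrt(2)/2.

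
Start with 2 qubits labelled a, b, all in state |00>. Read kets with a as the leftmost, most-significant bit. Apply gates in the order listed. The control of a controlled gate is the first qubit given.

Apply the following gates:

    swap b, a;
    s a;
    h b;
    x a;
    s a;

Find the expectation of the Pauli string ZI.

The expectation value of ZI is -1.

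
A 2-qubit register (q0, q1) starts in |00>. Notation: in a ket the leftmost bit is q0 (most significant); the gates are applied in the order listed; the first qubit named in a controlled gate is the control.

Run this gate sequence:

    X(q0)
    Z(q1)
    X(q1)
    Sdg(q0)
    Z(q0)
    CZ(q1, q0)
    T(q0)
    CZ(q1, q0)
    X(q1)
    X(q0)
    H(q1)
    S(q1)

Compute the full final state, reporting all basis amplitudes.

The final amplitudes are sqrt(2)*exp(3*I*pi/4)/2 on |00>, -sqrt(2)*exp(I*pi/4)/2 on |01>, 0 on |10>, 0 on |11>.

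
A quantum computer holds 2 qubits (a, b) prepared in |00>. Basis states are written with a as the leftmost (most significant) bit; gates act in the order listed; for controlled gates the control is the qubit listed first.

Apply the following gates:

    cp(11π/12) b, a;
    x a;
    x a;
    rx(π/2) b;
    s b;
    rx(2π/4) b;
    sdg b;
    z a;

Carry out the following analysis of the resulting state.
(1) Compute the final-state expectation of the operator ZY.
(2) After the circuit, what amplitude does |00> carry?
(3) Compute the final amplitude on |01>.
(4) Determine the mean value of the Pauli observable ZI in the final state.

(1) In the final state, ZY has expectation -1. Key observation: the block from step 2 through step 3 cancels to the identity and can be dropped.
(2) The final state's coefficient on |00> equals 1/2 - I/2.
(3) The amplitude on |01> is -1/2 - I/2.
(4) In the final state, ZI has expectation 1.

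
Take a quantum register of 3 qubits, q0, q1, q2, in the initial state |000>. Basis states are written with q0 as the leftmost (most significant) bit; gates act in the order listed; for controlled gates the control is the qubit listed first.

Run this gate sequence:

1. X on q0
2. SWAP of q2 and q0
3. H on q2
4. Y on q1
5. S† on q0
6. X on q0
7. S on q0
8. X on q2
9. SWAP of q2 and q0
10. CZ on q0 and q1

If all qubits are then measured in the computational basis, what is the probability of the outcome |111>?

The probability of measuring |111> is 1/2.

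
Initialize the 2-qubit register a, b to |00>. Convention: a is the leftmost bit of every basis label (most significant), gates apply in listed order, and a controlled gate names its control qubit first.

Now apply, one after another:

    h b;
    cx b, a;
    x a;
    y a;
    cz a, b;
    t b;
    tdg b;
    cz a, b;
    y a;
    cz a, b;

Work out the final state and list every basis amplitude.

The final amplitudes are 0 on |00>, sqrt(2)/2 on |01>, sqrt(2)/2 on |10>, 0 on |11>. Key observation: steps 4-9 multiply out to the identity, so the circuit reduces to the remaining gates.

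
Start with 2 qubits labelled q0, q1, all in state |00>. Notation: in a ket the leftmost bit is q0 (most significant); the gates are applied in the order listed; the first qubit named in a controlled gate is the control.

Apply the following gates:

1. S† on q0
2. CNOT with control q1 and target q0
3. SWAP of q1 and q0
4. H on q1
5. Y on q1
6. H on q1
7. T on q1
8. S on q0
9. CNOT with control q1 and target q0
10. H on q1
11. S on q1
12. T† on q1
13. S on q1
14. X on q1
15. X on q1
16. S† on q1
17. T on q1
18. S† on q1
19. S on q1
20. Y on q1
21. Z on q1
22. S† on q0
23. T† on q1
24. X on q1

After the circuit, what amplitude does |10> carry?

The final state's coefficient on |10> equals sqrt(2)*I/2. Key observation: gates 11-18 undo each other exactly, leaving only the rest of the circuit to track.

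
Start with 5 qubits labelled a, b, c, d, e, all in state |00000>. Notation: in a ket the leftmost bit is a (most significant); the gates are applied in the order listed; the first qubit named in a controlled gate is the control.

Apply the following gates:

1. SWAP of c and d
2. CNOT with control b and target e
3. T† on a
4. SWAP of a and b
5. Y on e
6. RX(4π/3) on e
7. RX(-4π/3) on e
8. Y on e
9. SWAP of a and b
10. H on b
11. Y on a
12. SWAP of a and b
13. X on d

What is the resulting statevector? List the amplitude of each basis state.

The final amplitudes are sqrt(2)*I/2 on |01010>, sqrt(2)*I/2 on |11010>, and 0 on every other basis state.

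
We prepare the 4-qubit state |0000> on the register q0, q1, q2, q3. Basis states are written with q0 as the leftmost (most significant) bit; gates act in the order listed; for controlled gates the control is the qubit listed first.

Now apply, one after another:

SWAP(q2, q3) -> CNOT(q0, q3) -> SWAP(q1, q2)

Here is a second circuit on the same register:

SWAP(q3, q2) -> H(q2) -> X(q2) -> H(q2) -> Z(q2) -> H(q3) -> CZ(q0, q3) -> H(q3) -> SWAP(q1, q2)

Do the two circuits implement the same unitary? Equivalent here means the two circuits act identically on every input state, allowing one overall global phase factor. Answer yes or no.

Yes, they are equivalent — the unitaries differ by at most a global phase.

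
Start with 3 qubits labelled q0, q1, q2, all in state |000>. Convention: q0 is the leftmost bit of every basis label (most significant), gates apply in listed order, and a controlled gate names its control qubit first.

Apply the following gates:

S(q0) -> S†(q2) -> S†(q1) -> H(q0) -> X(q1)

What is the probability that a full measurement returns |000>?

A full measurement returns |000> with probability 0.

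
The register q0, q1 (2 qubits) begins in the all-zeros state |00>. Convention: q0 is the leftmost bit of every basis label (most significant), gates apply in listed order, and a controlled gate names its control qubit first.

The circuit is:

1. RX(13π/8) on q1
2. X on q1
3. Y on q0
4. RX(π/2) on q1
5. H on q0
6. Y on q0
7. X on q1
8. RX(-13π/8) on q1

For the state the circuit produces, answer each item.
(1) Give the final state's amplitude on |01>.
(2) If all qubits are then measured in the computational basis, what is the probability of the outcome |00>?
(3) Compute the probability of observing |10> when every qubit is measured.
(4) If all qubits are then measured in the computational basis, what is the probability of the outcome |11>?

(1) The amplitude on |01> is I/2.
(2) The probability of measuring |00> is 1/4.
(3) The probability of measuring |10> is 1/4.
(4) A full measurement returns |11> with probability 1/4.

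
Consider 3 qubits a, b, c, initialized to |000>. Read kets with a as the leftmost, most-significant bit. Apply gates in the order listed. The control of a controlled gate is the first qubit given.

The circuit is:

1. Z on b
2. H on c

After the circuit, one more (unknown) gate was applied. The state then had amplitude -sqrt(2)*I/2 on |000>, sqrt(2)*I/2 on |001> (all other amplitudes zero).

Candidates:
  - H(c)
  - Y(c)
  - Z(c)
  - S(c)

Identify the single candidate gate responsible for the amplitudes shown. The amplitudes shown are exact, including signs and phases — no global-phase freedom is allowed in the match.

It was Y(c) that produced the state shown.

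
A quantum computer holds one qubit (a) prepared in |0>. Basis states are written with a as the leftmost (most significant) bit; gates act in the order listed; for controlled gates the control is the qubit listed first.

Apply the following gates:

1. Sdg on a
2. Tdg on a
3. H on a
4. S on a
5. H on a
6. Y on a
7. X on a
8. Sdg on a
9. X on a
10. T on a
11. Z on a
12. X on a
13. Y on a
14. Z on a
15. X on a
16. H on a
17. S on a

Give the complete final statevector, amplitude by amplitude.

After the circuit, the state carries amplitude sqrt(2)*(1 - exp(I*pi/4) - exp(3*I*pi/4) + I)/4 on |0>, sqrt(2)*(1 - I - exp(3*I*pi/4) + exp(I*pi/4))/4 on |1>.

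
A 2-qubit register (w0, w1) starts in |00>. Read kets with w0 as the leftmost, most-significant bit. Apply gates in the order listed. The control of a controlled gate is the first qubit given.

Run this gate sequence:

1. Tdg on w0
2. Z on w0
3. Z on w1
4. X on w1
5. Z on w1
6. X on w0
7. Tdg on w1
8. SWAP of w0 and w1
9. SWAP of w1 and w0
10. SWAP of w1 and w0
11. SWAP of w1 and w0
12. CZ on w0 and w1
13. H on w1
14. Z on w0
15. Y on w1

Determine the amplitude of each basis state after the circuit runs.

The resulting statevector has amplitude 0 on |00>, 0 on |01>, -sqrt(2)*exp(I*pi/4)/2 on |10>, -sqrt(2)*exp(I*pi/4)/2 on |11>. Key observation: the block from step 9 through step 10 cancels to the identity and can be dropped.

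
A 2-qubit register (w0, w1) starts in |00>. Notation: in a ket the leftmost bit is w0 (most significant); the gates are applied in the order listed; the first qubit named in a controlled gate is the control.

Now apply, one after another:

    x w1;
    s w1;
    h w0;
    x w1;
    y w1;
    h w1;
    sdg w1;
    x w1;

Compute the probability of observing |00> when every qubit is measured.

Outcome |00> occurs with probability 1/4.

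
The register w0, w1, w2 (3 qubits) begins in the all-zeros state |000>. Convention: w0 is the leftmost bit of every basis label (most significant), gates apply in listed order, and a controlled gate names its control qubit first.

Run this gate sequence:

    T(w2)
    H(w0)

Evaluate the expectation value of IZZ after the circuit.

The expectation value of IZZ is 1.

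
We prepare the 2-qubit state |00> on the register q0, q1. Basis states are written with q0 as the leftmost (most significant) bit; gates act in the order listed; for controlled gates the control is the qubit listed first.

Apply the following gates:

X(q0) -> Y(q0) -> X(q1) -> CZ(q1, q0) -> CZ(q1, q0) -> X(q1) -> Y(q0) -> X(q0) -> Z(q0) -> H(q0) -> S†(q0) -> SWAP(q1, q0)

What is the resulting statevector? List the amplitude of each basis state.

The resulting statevector has amplitude sqrt(2)/2 on |00>, -sqrt(2)*I/2 on |01>, 0 on |10>, 0 on |11>. Key observation: steps 1-8 multiply out to the identity, so the circuit reduces to the remaining gates.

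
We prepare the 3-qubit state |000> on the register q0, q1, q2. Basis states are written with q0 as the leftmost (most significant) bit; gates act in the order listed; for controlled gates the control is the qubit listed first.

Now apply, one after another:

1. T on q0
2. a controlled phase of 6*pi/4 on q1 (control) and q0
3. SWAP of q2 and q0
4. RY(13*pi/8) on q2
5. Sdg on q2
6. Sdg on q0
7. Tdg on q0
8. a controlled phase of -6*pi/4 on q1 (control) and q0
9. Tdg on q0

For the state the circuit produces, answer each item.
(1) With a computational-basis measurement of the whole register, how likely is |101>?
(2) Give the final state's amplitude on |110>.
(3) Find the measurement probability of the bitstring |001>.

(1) Outcome |101> occurs with probability 0.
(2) |110> carries amplitude 0 in the final state.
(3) Outcome |001> occurs with probability sin(3*pi/16)**2.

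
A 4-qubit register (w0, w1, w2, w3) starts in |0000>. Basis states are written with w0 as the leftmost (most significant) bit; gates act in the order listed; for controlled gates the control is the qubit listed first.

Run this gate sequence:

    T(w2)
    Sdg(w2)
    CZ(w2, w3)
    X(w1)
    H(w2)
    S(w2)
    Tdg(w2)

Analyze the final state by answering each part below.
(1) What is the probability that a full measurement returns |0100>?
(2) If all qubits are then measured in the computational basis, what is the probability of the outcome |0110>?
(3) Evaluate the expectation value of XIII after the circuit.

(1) Outcome |0100> occurs with probability 1/2.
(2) Outcome |0110> occurs with probability 1/2.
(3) In the final state, XIII has expectation 0.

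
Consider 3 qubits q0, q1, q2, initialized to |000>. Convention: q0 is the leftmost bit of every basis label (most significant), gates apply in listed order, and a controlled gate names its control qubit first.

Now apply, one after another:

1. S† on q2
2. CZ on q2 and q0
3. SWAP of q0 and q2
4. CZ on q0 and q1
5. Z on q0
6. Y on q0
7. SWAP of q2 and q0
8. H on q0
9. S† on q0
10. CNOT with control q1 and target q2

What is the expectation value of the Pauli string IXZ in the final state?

The observable IXZ averages to 0.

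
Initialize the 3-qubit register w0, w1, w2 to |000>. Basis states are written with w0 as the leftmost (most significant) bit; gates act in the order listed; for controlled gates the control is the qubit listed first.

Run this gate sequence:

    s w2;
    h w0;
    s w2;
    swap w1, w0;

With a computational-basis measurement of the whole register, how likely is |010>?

The probability of measuring |010> is 1/2.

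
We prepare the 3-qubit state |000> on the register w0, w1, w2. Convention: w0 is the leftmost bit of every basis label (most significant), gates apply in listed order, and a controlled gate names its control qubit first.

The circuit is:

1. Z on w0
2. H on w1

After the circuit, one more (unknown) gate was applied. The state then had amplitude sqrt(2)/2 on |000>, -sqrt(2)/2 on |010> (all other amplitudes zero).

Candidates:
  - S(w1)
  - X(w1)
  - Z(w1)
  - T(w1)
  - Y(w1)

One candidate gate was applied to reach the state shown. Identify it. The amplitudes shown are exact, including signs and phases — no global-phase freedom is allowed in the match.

The unique candidate consistent with the amplitudes is Z(w1).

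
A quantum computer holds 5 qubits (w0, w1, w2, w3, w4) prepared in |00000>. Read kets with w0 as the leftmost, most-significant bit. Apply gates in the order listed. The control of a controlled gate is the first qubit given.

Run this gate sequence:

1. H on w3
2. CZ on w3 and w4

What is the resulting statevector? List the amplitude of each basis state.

After the circuit, the state carries amplitude sqrt(2)/2 on |00000>, sqrt(2)/2 on |00010>, and 0 on every other basis state.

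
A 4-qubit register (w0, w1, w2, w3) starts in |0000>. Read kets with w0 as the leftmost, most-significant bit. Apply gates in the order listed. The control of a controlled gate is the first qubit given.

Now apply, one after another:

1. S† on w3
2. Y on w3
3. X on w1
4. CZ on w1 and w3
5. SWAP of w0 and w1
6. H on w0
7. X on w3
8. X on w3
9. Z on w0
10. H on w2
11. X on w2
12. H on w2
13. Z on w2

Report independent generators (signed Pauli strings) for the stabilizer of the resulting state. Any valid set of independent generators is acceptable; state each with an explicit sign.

The stabilizer group can be generated by +XIII, +IZII, +IIZI, -IIIZ, among other valid generating sets. Key observation: steps 10-13 multiply out to the identity, so the circuit reduces to the remaining gates.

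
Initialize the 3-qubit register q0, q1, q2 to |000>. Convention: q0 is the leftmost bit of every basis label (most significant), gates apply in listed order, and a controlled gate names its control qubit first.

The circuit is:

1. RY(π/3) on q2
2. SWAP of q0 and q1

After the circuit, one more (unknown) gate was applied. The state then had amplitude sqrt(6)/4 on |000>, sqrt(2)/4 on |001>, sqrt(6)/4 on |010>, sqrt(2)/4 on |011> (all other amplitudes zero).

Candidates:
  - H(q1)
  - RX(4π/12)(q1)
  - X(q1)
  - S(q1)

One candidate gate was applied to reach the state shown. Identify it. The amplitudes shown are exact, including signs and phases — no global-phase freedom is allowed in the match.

The applied gate was H(q1).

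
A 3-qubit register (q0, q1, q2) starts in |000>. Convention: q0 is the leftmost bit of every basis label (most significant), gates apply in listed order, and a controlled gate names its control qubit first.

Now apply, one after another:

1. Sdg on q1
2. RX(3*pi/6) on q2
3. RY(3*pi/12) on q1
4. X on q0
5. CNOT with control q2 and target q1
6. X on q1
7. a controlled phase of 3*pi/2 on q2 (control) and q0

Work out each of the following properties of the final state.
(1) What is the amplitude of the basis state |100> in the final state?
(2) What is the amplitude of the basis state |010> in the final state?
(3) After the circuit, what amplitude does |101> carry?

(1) The amplitude on |100> is sqrt(4 - 2*sqrt(2))/4.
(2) |010> carries amplitude 0 in the final state.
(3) |101> carries amplitude -sqrt(2*sqrt(2) + 4)/4 in the final state.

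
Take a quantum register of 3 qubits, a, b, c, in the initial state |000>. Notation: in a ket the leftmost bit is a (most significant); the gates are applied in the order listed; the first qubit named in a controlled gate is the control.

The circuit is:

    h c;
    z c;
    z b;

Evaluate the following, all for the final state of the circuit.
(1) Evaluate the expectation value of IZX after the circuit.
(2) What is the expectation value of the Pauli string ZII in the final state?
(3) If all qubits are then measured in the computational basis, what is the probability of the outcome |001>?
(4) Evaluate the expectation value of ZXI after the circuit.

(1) The expectation value of IZX is -1.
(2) In the final state, ZII has expectation 1.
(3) Outcome |001> occurs with probability 1/2.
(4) The expectation value of ZXI is 0.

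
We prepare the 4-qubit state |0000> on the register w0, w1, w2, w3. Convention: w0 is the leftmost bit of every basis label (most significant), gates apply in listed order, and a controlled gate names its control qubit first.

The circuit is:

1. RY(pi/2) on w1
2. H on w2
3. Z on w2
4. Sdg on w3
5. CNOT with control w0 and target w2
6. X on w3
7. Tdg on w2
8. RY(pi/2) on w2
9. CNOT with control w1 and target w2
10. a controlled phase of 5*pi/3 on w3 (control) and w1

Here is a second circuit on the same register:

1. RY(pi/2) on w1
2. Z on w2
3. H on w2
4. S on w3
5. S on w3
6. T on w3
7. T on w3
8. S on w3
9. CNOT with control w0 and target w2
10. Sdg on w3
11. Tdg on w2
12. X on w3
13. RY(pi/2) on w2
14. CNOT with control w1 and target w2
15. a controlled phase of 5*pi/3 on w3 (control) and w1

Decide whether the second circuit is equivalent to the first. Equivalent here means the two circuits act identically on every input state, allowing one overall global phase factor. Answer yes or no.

No, they are not equivalent — no single phase factor reconciles the two unitaries.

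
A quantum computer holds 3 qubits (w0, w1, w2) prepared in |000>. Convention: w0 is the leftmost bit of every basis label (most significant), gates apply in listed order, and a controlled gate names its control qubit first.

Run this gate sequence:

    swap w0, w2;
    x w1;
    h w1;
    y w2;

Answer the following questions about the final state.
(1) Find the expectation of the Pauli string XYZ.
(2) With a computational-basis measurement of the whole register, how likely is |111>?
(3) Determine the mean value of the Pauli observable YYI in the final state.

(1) The expectation value of XYZ is 0.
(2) Outcome |111> occurs with probability 0.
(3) In the final state, YYI has expectation 0.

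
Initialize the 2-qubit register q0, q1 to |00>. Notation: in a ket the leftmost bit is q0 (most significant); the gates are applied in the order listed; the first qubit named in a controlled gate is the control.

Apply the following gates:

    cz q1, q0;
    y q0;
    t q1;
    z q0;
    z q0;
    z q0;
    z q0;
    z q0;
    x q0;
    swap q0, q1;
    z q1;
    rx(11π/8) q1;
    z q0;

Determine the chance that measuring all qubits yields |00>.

The probability of measuring |00> is cos(5*pi/16)**2. Key observation: the block from step 4 through step 7 cancels to the identity and can be dropped.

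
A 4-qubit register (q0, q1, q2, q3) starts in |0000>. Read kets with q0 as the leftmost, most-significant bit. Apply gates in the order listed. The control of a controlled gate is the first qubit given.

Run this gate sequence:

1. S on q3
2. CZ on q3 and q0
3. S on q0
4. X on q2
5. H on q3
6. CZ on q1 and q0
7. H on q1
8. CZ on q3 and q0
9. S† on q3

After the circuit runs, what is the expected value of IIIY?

The observable IIIY averages to -1.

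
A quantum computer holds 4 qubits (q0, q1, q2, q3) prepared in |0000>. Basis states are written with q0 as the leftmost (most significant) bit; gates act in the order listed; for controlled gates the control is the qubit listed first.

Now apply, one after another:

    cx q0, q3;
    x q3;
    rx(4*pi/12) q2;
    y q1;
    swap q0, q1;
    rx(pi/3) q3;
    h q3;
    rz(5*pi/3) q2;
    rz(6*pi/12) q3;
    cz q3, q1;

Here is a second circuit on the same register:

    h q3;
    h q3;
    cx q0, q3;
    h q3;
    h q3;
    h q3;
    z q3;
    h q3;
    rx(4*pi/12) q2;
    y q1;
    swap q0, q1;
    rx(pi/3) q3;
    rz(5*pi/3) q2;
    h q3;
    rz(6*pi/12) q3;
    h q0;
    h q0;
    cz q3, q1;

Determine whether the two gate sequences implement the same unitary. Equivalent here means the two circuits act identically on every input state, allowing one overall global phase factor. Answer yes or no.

Yes, they are equivalent — the unitaries differ by at most a global phase.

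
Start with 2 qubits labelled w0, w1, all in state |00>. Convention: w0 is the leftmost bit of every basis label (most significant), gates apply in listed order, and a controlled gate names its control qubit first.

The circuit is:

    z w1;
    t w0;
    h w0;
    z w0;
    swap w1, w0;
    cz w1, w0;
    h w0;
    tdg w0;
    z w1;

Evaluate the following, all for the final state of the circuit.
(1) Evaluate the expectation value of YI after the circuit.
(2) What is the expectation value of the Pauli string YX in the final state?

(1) In the final state, YI has expectation -sqrt(2)/2.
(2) In the final state, YX has expectation -sqrt(2)/2.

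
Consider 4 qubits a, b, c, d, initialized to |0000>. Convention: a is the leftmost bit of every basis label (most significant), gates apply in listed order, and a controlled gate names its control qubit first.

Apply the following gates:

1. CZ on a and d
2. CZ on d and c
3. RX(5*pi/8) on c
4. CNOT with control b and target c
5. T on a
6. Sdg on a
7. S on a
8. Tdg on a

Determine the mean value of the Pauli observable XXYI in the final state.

The observable XXYI averages to 0. Key observation: gates 5-8 undo each other exactly, leaving only the rest of the circuit to track.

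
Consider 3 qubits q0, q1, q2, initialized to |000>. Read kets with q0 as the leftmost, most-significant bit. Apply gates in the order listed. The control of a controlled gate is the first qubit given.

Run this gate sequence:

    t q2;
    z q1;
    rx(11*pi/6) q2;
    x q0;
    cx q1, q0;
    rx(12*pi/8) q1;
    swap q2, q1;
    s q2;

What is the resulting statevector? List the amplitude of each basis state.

The resulting statevector has amplitude 0 on |000>, 0 on |001>, 0 on |010>, 0 on |011>, 1/4 + sqrt(3)/4 on |100>, -sqrt(3)/4 - 1/4 on |101>, I*(-1 + sqrt(3))/4 on |110>, I*(1 - sqrt(3))/4 on |111>.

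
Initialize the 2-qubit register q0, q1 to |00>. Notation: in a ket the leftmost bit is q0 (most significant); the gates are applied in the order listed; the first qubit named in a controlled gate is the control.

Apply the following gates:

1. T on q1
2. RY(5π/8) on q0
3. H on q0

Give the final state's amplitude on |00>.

The final state's coefficient on |00> equals cos(pi/16).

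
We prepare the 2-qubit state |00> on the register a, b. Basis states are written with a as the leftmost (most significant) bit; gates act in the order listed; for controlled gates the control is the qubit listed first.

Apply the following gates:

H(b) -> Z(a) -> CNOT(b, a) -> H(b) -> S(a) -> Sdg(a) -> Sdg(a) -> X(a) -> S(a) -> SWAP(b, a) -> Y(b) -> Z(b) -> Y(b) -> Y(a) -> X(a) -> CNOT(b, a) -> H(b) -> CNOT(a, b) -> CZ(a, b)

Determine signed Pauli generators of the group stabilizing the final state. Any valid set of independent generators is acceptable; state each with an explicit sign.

The final state is stabilized by the group generated by -XI, -IZ; other independent generating sets are equally valid.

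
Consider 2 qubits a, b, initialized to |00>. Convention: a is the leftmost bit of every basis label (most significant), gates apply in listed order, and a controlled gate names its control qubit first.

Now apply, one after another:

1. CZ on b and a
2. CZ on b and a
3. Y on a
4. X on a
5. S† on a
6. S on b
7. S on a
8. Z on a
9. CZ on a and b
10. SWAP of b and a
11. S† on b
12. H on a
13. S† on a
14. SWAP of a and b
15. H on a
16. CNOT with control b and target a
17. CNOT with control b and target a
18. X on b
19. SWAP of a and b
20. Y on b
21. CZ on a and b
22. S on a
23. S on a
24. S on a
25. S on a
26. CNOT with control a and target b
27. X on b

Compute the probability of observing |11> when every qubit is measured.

Outcome |11> occurs with probability 1/4.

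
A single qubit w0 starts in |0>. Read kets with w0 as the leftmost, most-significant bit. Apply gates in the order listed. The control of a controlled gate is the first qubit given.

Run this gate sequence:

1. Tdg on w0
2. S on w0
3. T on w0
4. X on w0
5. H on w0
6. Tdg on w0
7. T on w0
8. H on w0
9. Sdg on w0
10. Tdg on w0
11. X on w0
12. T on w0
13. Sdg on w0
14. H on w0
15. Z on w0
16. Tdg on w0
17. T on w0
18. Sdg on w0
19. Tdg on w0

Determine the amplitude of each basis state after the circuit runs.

The resulting statevector has amplitude -sqrt(2)*exp(I*pi/4)/2 on |0>, -sqrt(2)*I/2 on |1>.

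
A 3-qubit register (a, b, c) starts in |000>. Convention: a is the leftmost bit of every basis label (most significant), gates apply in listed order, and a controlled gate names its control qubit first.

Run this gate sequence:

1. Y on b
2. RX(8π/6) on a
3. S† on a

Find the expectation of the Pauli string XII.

The expectation value of XII is sqrt(3)/2.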